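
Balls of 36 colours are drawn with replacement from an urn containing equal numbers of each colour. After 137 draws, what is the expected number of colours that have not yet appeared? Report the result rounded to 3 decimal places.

For each colour, P(unseen after 137) = (35/36)^137 = 0.0211.
By linearity of expectation, E[unseen] = 36·(35/36)^137 = 0.7589.

0.759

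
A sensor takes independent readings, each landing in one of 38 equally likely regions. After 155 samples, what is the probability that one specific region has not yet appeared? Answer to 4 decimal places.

On each sample the fixed region fails to appear with probability 37/38.
P(still missing after 155) = (37/38)^155 = 0.01603.

0.0160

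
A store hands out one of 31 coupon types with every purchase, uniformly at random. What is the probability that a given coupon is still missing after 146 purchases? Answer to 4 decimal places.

0.0083

Each purchase misses the fixed coupon with probability (31-1)/31 = 30/31, independently.
P(still missing after 146) = (30/31)^146 = 0.00833.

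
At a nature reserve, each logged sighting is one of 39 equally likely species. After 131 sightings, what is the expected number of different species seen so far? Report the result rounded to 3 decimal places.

For each species, P(seen in 131 sightings) = 1 - (38/39)^131 = 0.9667.
By linearity of expectation, E[distinct seen] = 39·(1 - (38/39)^131) = 37.7021.

37.702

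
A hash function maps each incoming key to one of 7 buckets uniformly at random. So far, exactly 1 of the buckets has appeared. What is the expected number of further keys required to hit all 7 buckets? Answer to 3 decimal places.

17.150

The wait to go from k to k+1 distinct buckets is geometric with mean 7/(7-k).
Sum over k = 1,...,6: E = 7/6 + 7/5 + 7/4 + 7/3 + 7/2 + 7/1 = 17.1500.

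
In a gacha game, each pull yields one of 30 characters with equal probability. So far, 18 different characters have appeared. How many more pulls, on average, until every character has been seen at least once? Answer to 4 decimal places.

93.0963

With k distinct characters already seen, the next new one takes an expected 30/(30-k) pulls.
Sum over k = 18,...,29: E = 30/12 + 30/11 + 30/10 + ... + 30/2 + 30/1 = 93.09632.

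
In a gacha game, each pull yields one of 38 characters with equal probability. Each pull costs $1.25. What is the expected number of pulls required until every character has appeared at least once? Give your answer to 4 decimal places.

160.6603

After k distinct characters have appeared, the next pull gives a new one with probability (38-k)/38, so the expected wait for the (k+1)-th is 38/(38-k).
E[T] = 38/38 + 38/37 + 38/36 + ... + 38/2 + 38/1 = 38·H_{38}.
H_{38} = 4.22790, so E[T] = 160.66028.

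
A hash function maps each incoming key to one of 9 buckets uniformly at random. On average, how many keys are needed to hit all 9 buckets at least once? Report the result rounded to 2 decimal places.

Split into phases: going from k distinct to k+1 distinct takes on average 9/(9-k) keys.
E[T] = 9/9 + 9/8 + 9/7 + ... + 9/2 + 9/1 = 9·H_{9}.
H_{9} = 2.829, so E[T] = 25.461.

25.46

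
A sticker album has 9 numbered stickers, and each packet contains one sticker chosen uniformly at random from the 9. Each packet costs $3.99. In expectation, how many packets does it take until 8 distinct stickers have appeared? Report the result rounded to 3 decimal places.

16.461

With k distinct stickers already seen, the next new one arrives after an expected 9/(9-k) packets.
Sum over k = 0,...,7: E = 9/9 + 9/8 + 9/7 + ... + 9/3 + 9/2 = 16.4607.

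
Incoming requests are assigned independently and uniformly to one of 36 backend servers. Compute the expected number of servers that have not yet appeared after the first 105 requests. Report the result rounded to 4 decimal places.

For each server, P(unseen after 105) = (35/36)^105 = 0.05193.
By linearity of expectation, E[unseen] = 36·(35/36)^105 = 1.86932.

1.8693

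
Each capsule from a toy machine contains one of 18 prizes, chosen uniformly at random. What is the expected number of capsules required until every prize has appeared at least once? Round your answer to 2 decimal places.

Split into phases: going from k distinct to k+1 distinct takes on average 18/(18-k) capsules.
E[T] = 18/18 + 18/17 + 18/16 + ... + 18/2 + 18/1 = 18·H_{18}.
H_{18} = 3.495, so E[T] = 62.912.

62.91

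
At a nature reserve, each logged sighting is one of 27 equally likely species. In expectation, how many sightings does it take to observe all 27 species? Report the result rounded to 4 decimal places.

The wait to go from k to k+1 distinct species is geometric with mean 27/(27-k).
E[T] = 27/27 + 27/26 + 27/25 + ... + 27/2 + 27/1 = 27·H_{27}.
H_{27} = 3.89146, so E[T] = 105.06933.

105.0693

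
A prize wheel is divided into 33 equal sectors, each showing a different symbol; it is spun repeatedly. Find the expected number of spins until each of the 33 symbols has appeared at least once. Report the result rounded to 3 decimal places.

Split into phases: going from k distinct to k+1 distinct takes on average 33/(33-k) spins.
E[T] = 33/33 + 33/32 + 33/31 + ... + 33/2 + 33/1 = 33·H_{33}.
H_{33} = 4.0888, so E[T] = 134.9303.

134.930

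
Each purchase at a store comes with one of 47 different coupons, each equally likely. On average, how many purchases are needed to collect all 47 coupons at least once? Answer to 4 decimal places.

After k distinct coupons have appeared, the next purchase gives a new one with probability (47-k)/47, so the expected wait for the (k+1)-th is 47/(47-k).
E[T] = 47/47 + 47/46 + 47/45 + ... + 47/2 + 47/1 = 47·H_{47}.
H_{47} = 4.43796, so E[T] = 208.58430.

208.5843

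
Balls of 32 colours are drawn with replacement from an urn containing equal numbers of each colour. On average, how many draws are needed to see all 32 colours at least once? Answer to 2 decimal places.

129.87

Split into phases: going from k distinct to k+1 distinct takes on average 32/(32-k) draws.
E[T] = 32/32 + 32/31 + 32/30 + ... + 32/2 + 32/1 = 32·H_{32}.
H_{32} = 4.058, so E[T] = 129.872.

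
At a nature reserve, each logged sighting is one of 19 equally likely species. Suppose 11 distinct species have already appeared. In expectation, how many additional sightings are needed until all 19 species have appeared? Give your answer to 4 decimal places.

The wait to go from k to k+1 distinct species is geometric with mean 19/(19-k).
Sum over k = 11,...,18: E = 19/8 + 19/7 + 19/6 + ... + 19/2 + 19/1 = 51.63929.

51.6393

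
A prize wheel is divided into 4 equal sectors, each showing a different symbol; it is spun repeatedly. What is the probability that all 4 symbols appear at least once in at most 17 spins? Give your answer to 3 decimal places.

0.970

By inclusion–exclusion over which symbols are missing,
P(all seen) = Σ_{j=0}^{4} (-1)^j C(4,j)((4-j)/4)^17
= 1.0000 - 0.0301 + 0.0000 - 0.0000 + 0.0000
= 0.9700.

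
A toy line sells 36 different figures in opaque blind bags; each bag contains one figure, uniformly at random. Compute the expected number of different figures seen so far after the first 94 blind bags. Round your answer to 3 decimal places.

For each figure, P(seen in 94 blind bags) = 1 - (35/36)^94 = 0.9292.
By linearity of expectation, E[distinct seen] = 36·(1 - (35/36)^94) = 33.4516.

33.452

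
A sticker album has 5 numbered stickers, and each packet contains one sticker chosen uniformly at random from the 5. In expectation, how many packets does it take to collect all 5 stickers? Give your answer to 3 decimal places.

11.417

After k distinct stickers have appeared, the next packet gives a new one with probability (5-k)/5, so the expected wait for the (k+1)-th is 5/(5-k).
E[T] = 5/5 + 5/4 + 5/3 + 5/2 + 5/1 = 5·H_{5}.
H_{5} = 2.2833, so E[T] = 11.4167.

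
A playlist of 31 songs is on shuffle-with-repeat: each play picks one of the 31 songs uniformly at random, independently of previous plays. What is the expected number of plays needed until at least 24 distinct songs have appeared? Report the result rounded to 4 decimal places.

44.4660

Going from k to k+1 distinct takes a geometric number of plays with mean 31/(31-k).
Sum over k = 0,...,23: E = 31/31 + 31/30 + 31/29 + ... + 31/9 + 31/8 = 44.46603.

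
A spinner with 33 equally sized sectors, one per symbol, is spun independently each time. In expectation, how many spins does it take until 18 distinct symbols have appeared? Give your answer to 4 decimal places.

With k distinct symbols already seen, the next new one arrives after an expected 33/(33-k) spins.
Sum over k = 0,...,17: E = 33/33 + 33/32 + 33/31 + ... + 33/17 + 33/16 = 25.42878.

25.4288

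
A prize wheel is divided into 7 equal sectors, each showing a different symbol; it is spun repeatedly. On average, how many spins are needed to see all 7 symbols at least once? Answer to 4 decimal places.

Split into phases: going from k distinct to k+1 distinct takes on average 7/(7-k) spins.
E[T] = 7/7 + 7/6 + 7/5 + ... + 7/2 + 7/1 = 7·H_{7}.
H_{7} = 2.59286, so E[T] = 18.15000.

18.1500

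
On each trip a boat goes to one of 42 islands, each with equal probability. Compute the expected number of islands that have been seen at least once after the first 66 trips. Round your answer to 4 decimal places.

For each island, P(seen in 66 trips) = 1 - (41/42)^66 = 0.79616.
By linearity of expectation, E[distinct seen] = 42·(1 - (41/42)^66) = 33.43888.

33.4389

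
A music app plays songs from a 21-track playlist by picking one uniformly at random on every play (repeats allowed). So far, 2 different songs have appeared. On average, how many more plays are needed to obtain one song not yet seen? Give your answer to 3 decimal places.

Each play yields a new song with probability (21-2)/21 = 19/21, so the wait is geometric with mean 21/19.
E = 21/19 = 1.1053.

1.105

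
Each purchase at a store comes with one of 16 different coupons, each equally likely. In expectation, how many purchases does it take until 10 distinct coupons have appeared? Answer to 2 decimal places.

14.89

With k distinct coupons already seen, the next new one arrives after an expected 16/(16-k) purchases.
Sum over k = 0,...,9: E = 16/16 + 16/15 + 16/14 + ... + 16/8 + 16/7 = 14.892.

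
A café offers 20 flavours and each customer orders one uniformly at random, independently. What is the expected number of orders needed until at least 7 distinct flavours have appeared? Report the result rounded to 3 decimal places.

With k distinct flavours already seen, the next new one arrives after an expected 20/(20-k) orders.
Sum over k = 0,...,6: E = 20/20 + 20/19 + 20/18 + ... + 20/15 + 20/14 = 8.3521.

8.352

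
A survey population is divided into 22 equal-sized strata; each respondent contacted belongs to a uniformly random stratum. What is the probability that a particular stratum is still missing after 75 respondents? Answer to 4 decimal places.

On each respondent the fixed stratum fails to appear with probability 21/22.
P(still missing after 75) = (21/22)^75 = 0.03053.

0.0305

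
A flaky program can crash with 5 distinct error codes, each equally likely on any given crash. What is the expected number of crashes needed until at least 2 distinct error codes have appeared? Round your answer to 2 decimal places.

2.25

Going from k to k+1 distinct takes a geometric number of crashes with mean 5/(5-k).
Sum over k = 0,...,1: E = 5/5 + 5/4 = 2.250.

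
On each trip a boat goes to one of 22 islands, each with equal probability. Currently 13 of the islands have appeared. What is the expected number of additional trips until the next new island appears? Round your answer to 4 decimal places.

The number of trips until the next new island is geometric with success probability 9/22, so its mean is 22/9.
E = 22/9 = 2.44444.

2.4444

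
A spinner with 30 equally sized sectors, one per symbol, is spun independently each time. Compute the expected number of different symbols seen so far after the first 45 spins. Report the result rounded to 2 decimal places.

For each symbol, P(seen in 45 spins) = 1 - (29/30)^45 = 0.783.
By linearity of expectation, E[distinct seen] = 30·(1 - (29/30)^45) = 23.475.

23.48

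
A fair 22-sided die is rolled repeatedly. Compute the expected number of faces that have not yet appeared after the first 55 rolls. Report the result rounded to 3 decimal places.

1.703

For each face, P(unseen after 55) = (21/22)^55 = 0.0774.
By linearity of expectation, E[unseen] = 22·(21/22)^55 = 1.7031.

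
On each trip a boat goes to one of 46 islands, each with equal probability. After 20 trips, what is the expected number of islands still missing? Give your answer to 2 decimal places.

29.64

For each island, P(unseen after 20) = (45/46)^20 = 0.644.
By linearity of expectation, E[unseen] = 46·(45/46)^20 = 29.638.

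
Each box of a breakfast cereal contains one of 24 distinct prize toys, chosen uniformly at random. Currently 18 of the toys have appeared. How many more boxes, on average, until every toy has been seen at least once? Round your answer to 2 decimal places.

58.80

From k distinct to k+1 distinct takes on average 24/(24-k) boxes.
Sum over k = 18,...,23: E = 24/6 + 24/5 + 24/4 + 24/3 + 24/2 + 24/1 = 58.800.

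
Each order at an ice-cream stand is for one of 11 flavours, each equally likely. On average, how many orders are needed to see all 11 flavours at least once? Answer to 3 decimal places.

After k distinct flavours have appeared, the next order gives a new one with probability (11-k)/11, so the expected wait for the (k+1)-th is 11/(11-k).
E[T] = 11/11 + 11/10 + 11/9 + ... + 11/2 + 11/1 = 11·H_{11}.
H_{11} = 3.0199, so E[T] = 33.2187.

33.219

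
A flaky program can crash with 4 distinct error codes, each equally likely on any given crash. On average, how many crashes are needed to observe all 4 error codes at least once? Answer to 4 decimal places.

After k distinct error codes have appeared, the next crash gives a new one with probability (4-k)/4, so the expected wait for the (k+1)-th is 4/(4-k).
E[T] = 4/4 + 4/3 + 4/2 + 4/1 = 4·H_{4}.
H_{4} = 2.08333, so E[T] = 8.33333.

8.3333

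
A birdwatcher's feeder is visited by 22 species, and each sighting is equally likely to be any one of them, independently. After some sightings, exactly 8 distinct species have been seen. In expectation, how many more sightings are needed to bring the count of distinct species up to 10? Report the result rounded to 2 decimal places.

With k distinct species already seen, the next new one takes an expected 22/(22-k) sightings.
Sum over k = 8,...,9: E = 22/14 + 22/13 = 3.264.

3.26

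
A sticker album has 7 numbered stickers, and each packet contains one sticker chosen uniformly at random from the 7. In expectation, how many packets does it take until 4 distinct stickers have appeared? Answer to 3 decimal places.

With k distinct stickers already seen, the next new one arrives after an expected 7/(7-k) packets.
Sum over k = 0,...,3: E = 7/7 + 7/6 + 7/5 + 7/4 = 5.3167.

5.317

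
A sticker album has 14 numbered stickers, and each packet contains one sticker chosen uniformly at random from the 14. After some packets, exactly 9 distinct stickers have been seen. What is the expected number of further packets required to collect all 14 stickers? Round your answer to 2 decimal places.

With k distinct stickers already seen, the next new one takes an expected 14/(14-k) packets.
Sum over k = 9,...,13: E = 14/5 + 14/4 + 14/3 + 14/2 + 14/1 = 31.967.

31.97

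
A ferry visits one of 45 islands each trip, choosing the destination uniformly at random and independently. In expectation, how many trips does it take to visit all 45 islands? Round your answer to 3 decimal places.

Split into phases: going from k distinct to k+1 distinct takes on average 45/(45-k) trips.
E[T] = 45/45 + 45/44 + 45/43 + ... + 45/2 + 45/1 = 45·H_{45}.
H_{45} = 4.3949, so E[T] = 197.7727.

197.773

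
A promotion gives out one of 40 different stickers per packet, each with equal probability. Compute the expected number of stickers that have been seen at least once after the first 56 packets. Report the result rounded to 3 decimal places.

30.310

For each sticker, P(seen in 56 packets) = 1 - (39/40)^56 = 0.7578.
By linearity of expectation, E[distinct seen] = 40·(1 - (39/40)^56) = 30.3101.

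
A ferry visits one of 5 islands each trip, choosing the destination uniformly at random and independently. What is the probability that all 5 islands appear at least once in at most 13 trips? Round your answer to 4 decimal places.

Let A_i be the event that island i is missing after 13 trips. By inclusion–exclusion on the A_i,
P(all seen) = Σ_{j=0}^{5} (-1)^j C(5,j)((5-j)/5)^13
= 1.00000 - 0.27488 + 0.01306 - 0.00007 + 0.00000 - 0.00000
= 0.73812.

0.7381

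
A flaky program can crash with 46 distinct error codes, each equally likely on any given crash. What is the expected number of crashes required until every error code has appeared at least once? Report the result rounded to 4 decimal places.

Split into phases: going from k distinct to k+1 distinct takes on average 46/(46-k) crashes.
E[T] = 46/46 + 46/45 + 46/44 + ... + 46/2 + 46/1 = 46·H_{46}.
H_{46} = 4.41669, so E[T] = 203.16761.

203.1676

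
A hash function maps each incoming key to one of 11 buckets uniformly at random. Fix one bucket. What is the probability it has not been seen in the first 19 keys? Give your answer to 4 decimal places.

Each key misses the fixed bucket with probability (11-1)/11 = 10/11, independently.
P(still missing after 19) = (10/11)^19 = 0.16351.

0.1635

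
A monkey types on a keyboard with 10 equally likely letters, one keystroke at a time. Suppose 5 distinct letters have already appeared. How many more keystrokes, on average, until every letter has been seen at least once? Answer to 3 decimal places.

22.833

With k distinct letters already seen, the next new one takes an expected 10/(10-k) keystrokes.
Sum over k = 5,...,9: E = 10/5 + 10/4 + 10/3 + 10/2 + 10/1 = 22.8333.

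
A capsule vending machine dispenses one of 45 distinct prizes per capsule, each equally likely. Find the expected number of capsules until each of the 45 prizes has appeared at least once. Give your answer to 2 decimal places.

The wait to go from k to k+1 distinct prizes is geometric with mean 45/(45-k).
E[T] = 45/45 + 45/44 + 45/43 + ... + 45/2 + 45/1 = 45·H_{45}.
H_{45} = 4.395, so E[T] = 197.773.

197.77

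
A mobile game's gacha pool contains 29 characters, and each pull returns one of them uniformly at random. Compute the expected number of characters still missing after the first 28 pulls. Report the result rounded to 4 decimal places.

10.8562

For each character, P(unseen after 28) = (28/29)^28 = 0.37435.
By linearity of expectation, E[unseen] = 29·(28/29)^28 = 10.85623.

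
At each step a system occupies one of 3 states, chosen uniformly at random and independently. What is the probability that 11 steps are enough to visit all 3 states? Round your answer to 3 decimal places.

Let A_i be the event that state i is missing after 11 steps. By inclusion–exclusion on the A_i,
P(all seen) = Σ_{j=0}^{3} (-1)^j C(3,j)((3-j)/3)^11
= 1.0000 - 0.0347 + 0.0000 - 0.0000
= 0.9653.

0.965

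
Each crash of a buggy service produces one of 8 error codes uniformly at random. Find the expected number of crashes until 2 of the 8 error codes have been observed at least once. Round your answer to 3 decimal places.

2.143

With k distinct error codes already seen, the next new one arrives after an expected 8/(8-k) crashes.
Sum over k = 0,...,1: E = 8/8 + 8/7 = 2.1429.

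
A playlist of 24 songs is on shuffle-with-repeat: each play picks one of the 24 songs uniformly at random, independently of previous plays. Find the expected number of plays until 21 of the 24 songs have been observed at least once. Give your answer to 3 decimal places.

Going from k to k+1 distinct takes a geometric number of plays with mean 24/(24-k).
Sum over k = 0,...,20: E = 24/24 + 24/23 + 24/22 + ... + 24/5 + 24/4 = 46.6230.

46.623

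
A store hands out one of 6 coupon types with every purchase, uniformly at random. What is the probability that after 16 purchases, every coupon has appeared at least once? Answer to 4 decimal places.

0.6980

By inclusion–exclusion over which coupons are missing,
P(all seen) = Σ_{j=0}^{6} (-1)^j C(6,j)((6-j)/6)^16
= 1.00000 - 0.32453 + 0.02284 - 0.00031 + 0.00000 - 0.00000 + 0.00000
= 0.69800.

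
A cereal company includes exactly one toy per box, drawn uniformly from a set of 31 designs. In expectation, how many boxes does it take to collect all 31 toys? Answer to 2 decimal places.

124.84

The wait to go from k to k+1 distinct toys is geometric with mean 31/(31-k).
E[T] = 31/31 + 31/30 + 31/29 + ... + 31/2 + 31/1 = 31·H_{31}.
H_{31} = 4.027, so E[T] = 124.845.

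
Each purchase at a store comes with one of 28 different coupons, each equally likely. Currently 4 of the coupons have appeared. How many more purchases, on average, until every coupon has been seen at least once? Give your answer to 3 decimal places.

105.727

With k distinct coupons already seen, the next new one takes an expected 28/(28-k) purchases.
Sum over k = 4,...,27: E = 28/24 + 28/23 + 28/22 + ... + 28/2 + 28/1 = 105.7268.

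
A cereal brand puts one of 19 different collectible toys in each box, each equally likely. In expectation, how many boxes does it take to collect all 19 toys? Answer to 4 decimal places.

Split into phases: going from k distinct to k+1 distinct takes on average 19/(19-k) boxes.
E[T] = 19/19 + 19/18 + 19/17 + ... + 19/2 + 19/1 = 19·H_{19}.
H_{19} = 3.54774, so E[T] = 67.40705.

67.4071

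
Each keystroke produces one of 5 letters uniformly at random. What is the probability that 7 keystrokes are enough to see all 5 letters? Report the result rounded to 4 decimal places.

0.2150

Let A_i be the event that letter i is missing after 7 keystrokes. By inclusion–exclusion on the A_i,
P(all seen) = Σ_{j=0}^{5} (-1)^j C(5,j)((5-j)/5)^7
= 1.00000 - 1.04858 + 0.27994 - 0.01638 + 0.00006 - 0.00000
= 0.21504.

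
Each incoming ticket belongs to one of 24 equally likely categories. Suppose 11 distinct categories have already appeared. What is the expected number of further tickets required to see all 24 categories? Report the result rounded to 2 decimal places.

76.32

The wait to go from k to k+1 distinct categories is geometric with mean 24/(24-k).
Sum over k = 11,...,23: E = 24/13 + 24/12 + 24/11 + ... + 24/2 + 24/1 = 76.323.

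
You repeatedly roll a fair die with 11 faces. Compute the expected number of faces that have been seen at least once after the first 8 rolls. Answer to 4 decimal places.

5.8684

For each face, P(seen in 8 rolls) = 1 - (10/11)^8 = 0.53349.
By linearity of expectation, E[distinct seen] = 11·(1 - (10/11)^8) = 5.86842.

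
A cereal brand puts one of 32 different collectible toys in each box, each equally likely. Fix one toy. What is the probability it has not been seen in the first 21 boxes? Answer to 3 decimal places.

Each box misses the fixed toy with probability (32-1)/32 = 31/32, independently.
P(still missing after 21) = (31/32)^21 = 0.5134.

0.513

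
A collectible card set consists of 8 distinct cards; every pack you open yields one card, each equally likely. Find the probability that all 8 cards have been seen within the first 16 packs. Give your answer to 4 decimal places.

0.3068

Let A_i be the event that card i is missing after 16 packs. By inclusion–exclusion on the A_i,
P(all seen) = Σ_{j=0}^{8} (-1)^j C(8,j)((8-j)/8)^16
= 1.00000 - 0.94454 + 0.28063 - 0.03036 + 0.00107 - 0.00001 + 0.00000 - 0.00000 + 0.00000
= 0.30680.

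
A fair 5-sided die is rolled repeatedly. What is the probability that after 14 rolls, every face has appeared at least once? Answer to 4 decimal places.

Let A_i be the event that face i is missing after 14 rolls. By inclusion–exclusion on the A_i,
P(all seen) = Σ_{j=0}^{5} (-1)^j C(5,j)((5-j)/5)^14
= 1.00000 - 0.21990 + 0.00784 - 0.00003 + 0.00000 - 0.00000
= 0.78791.

0.7879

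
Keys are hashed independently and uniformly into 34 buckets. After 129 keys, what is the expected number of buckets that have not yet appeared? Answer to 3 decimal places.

For each bucket, P(unseen after 129) = (33/34)^129 = 0.0213.
By linearity of expectation, E[unseen] = 34·(33/34)^129 = 0.7228.

0.723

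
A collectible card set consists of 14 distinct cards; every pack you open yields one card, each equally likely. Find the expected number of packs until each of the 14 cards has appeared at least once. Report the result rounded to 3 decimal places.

45.522

Split into phases: going from k distinct to k+1 distinct takes on average 14/(14-k) packs.
E[T] = 14/14 + 14/13 + 14/12 + ... + 14/2 + 14/1 = 14·H_{14}.
H_{14} = 3.2516, so E[T] = 45.5219.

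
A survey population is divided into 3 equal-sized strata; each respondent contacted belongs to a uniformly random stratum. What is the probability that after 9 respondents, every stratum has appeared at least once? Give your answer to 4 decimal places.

0.9221

By inclusion–exclusion over which strata are missing,
P(all seen) = Σ_{j=0}^{3} (-1)^j C(3,j)((3-j)/3)^9
= 1.00000 - 0.07804 + 0.00015 - 0.00000
= 0.92212.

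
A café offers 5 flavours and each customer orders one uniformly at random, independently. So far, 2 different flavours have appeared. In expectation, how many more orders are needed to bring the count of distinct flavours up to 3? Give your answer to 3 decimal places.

With k distinct flavours already seen, the next new one takes an expected 5/(5-k) orders.
Only the k = 2 term is needed: E = 5/3 = 1.6667.

1.667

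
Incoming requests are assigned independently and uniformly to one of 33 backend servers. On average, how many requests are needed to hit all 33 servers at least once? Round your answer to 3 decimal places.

134.930

The wait to go from k to k+1 distinct servers is geometric with mean 33/(33-k).
E[T] = 33/33 + 33/32 + 33/31 + ... + 33/2 + 33/1 = 33·H_{33}.
H_{33} = 4.0888, so E[T] = 134.9303.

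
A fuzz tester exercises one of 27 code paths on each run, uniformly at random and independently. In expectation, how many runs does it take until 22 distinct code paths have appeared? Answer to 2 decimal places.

43.42

With k distinct code paths already seen, the next new one arrives after an expected 27/(27-k) runs.
Sum over k = 0,...,21: E = 27/27 + 27/26 + 27/25 + ... + 27/7 + 27/6 = 43.419.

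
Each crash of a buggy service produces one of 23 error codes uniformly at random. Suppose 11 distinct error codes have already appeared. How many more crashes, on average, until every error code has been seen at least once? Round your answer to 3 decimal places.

The wait to go from k to k+1 distinct error codes is geometric with mean 23/(23-k).
Sum over k = 11,...,22: E = 23/12 + 23/11 + 23/10 + ... + 23/2 + 23/1 = 71.3738.

71.374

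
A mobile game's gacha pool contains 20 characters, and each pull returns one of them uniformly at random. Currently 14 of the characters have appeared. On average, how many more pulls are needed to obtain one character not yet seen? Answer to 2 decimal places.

3.33

Each pull yields a new character with probability (20-14)/20 = 6/20, so the wait is geometric with mean 20/6.
E = 20/6 = 3.333.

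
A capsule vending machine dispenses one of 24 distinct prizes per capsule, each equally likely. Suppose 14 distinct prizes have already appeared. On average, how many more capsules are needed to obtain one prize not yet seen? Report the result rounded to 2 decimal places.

The number of capsules until the next new prize is geometric with success probability 10/24, so its mean is 24/10.
E = 24/10 = 2.400.

2.40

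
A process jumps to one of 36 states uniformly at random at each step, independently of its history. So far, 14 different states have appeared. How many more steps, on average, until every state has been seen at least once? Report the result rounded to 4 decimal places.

The wait to go from k to k+1 distinct states is geometric with mean 36/(36-k).
Sum over k = 14,...,35: E = 36/22 + 36/21 + 36/20 + ... + 36/2 + 36/1 = 132.86928.

132.8693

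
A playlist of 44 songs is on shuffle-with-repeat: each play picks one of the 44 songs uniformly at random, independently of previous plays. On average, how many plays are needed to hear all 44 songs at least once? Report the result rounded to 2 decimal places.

192.40

The wait to go from k to k+1 distinct songs is geometric with mean 44/(44-k).
E[T] = 44/44 + 44/43 + 44/42 + ... + 44/2 + 44/1 = 44·H_{44}.
H_{44} = 4.373, so E[T] = 192.400.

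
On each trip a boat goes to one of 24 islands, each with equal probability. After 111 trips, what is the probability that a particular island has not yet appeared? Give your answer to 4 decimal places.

0.0089

On each trip the fixed island fails to appear with probability 23/24.
P(still missing after 111) = (23/24)^111 = 0.00888.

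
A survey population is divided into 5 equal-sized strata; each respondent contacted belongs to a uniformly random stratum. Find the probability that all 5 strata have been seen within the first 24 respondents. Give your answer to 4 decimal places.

0.9764

Let A_i be the event that stratum i is missing after 24 respondents. By inclusion–exclusion on the A_i,
P(all seen) = Σ_{j=0}^{5} (-1)^j C(5,j)((5-j)/5)^24
= 1.00000 - 0.02361 + 0.00005 - 0.00000 + 0.00000 - 0.00000
= 0.97644.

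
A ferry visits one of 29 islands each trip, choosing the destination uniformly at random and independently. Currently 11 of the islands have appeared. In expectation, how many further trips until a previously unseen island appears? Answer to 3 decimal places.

The number of trips until the next new island is geometric with success probability 18/29, so its mean is 29/18.
E = 29/18 = 1.6111.

1.611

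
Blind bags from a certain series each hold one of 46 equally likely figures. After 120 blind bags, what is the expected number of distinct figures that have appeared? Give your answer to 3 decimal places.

For each figure, P(seen in 120 blind bags) = 1 - (45/46)^120 = 0.9285.
By linearity of expectation, E[distinct seen] = 46·(1 - (45/46)^120) = 42.7091.

42.709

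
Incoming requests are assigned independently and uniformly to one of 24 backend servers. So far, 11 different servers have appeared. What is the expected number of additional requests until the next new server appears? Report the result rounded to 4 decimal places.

Each request yields a new server with probability (24-11)/24 = 13/24, so the wait is geometric with mean 24/13.
E = 24/13 = 1.84615.

1.8462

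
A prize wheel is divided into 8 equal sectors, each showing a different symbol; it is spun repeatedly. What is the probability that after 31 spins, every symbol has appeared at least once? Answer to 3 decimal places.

By inclusion–exclusion over which symbols are missing,
P(all seen) = Σ_{j=0}^{8} (-1)^j C(8,j)((8-j)/8)^31
= 1.0000 - 0.1274 + 0.0038 - 0.0000 + 0.0000 - 0.0000 + 0.0000 - 0.0000 + 0.0000
= 0.8763.

0.876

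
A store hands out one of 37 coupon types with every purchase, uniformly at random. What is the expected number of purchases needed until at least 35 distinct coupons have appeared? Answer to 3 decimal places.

99.959

With k distinct coupons already seen, the next new one arrives after an expected 37/(37-k) purchases.
Sum over k = 0,...,34: E = 37/37 + 37/36 + 37/35 + ... + 37/4 + 37/3 = 99.9587.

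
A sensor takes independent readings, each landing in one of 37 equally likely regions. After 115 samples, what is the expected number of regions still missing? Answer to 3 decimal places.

1.584

For each region, P(unseen after 115) = (36/37)^115 = 0.0428.
By linearity of expectation, E[unseen] = 37·(36/37)^115 = 1.5841.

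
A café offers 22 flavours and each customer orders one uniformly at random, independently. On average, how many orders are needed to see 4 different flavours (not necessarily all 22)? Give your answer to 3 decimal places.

4.306

Going from k to k+1 distinct takes a geometric number of orders with mean 22/(22-k).
Sum over k = 0,...,3: E = 22/22 + 22/21 + 22/20 + 22/19 = 4.3055.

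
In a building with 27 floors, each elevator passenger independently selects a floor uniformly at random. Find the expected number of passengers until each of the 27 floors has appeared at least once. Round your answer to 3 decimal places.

105.069

Split into phases: going from k distinct to k+1 distinct takes on average 27/(27-k) passengers.
E[T] = 27/27 + 27/26 + 27/25 + ... + 27/2 + 27/1 = 27·H_{27}.
H_{27} = 3.8915, so E[T] = 105.0693.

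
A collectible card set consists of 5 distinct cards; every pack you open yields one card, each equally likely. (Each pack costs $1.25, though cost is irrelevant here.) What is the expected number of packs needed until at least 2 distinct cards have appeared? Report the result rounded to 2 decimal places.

2.25

Going from k to k+1 distinct takes a geometric number of packs with mean 5/(5-k).
Sum over k = 0,...,1: E = 5/5 + 5/4 = 2.250.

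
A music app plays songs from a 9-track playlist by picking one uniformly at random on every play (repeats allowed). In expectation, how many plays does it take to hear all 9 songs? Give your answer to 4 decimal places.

25.4607

Split into phases: going from k distinct to k+1 distinct takes on average 9/(9-k) plays.
E[T] = 9/9 + 9/8 + 9/7 + ... + 9/2 + 9/1 = 9·H_{9}.
H_{9} = 2.82897, so E[T] = 25.46071.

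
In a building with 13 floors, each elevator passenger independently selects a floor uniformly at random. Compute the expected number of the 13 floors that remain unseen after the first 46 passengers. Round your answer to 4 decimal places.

0.3273

For each floor, P(unseen after 46) = (12/13)^46 = 0.02517.
By linearity of expectation, E[unseen] = 13·(12/13)^46 = 0.32726.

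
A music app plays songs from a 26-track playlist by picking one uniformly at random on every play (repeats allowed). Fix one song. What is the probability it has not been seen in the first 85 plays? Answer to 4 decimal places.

0.0357

On each play the fixed song fails to appear with probability 25/26.
P(still missing after 85) = (25/26)^85 = 0.03566.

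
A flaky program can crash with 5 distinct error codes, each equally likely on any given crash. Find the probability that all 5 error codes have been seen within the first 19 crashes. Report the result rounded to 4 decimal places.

By inclusion–exclusion over which error codes are missing,
P(all seen) = Σ_{j=0}^{5} (-1)^j C(5,j)((5-j)/5)^19
= 1.00000 - 0.07206 + 0.00061 - 0.00000 + 0.00000 - 0.00000
= 0.92855.

0.9286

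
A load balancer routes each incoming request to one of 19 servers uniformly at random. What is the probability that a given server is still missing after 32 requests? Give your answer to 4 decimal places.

On each request the fixed server fails to appear with probability 18/19.
P(still missing after 32) = (18/19)^32 = 0.17726.

0.1773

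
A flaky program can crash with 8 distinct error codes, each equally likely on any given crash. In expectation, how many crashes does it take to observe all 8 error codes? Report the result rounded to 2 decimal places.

21.74

After k distinct error codes have appeared, the next crash gives a new one with probability (8-k)/8, so the expected wait for the (k+1)-th is 8/(8-k).
E[T] = 8/8 + 8/7 + 8/6 + ... + 8/2 + 8/1 = 8·H_{8}.
H_{8} = 2.718, so E[T] = 21.743.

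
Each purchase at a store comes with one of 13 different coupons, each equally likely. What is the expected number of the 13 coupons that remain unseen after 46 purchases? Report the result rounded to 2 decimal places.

0.33

For each coupon, P(unseen after 46) = (12/13)^46 = 0.025.
By linearity of expectation, E[unseen] = 13·(12/13)^46 = 0.327.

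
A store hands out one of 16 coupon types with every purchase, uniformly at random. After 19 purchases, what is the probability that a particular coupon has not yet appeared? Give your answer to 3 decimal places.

Each purchase misses the fixed coupon with probability (16-1)/16 = 15/16, independently.
P(still missing after 19) = (15/16)^19 = 0.2934.

0.293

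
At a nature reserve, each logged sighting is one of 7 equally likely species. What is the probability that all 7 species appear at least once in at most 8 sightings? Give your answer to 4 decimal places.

By inclusion–exclusion over which species are missing,
P(all seen) = Σ_{j=0}^{7} (-1)^j C(7,j)((7-j)/7)^8
= 1.00000 - 2.03950 + 1.42297 - 0.39789 + 0.03983 - 0.00093 + 0.00000 - 0.00000
= 0.02448.

0.0245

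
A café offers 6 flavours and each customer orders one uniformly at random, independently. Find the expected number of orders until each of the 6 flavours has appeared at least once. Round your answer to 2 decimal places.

Split into phases: going from k distinct to k+1 distinct takes on average 6/(6-k) orders.
E[T] = 6/6 + 6/5 + 6/4 + 6/3 + 6/2 + 6/1 = 6·H_{6}.
H_{6} = 2.450, so E[T] = 14.700.

14.70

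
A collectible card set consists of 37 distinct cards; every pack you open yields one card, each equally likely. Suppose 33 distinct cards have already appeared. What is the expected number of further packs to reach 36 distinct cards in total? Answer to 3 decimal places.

40.083

From k distinct to k+1 distinct takes on average 37/(37-k) packs.
Sum over k = 33,...,35: E = 37/4 + 37/3 + 37/2 = 40.0833.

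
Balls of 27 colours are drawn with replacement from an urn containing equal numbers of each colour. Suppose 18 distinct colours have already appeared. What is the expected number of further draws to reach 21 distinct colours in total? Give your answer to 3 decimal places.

10.232

With k distinct colours already seen, the next new one takes an expected 27/(27-k) draws.
Sum over k = 18,...,20: E = 27/9 + 27/8 + 27/7 = 10.2321.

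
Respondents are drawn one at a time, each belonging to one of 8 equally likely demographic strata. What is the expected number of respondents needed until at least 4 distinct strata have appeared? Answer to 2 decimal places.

With k distinct strata already seen, the next new one arrives after an expected 8/(8-k) respondents.
Sum over k = 0,...,3: E = 8/8 + 8/7 + 8/6 + 8/5 = 5.076.

5.08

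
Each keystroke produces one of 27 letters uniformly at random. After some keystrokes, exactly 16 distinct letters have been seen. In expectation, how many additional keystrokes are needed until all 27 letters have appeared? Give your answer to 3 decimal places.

81.537

From k distinct to k+1 distinct takes on average 27/(27-k) keystrokes.
Sum over k = 16,...,26: E = 27/11 + 27/10 + 27/9 + ... + 27/2 + 27/1 = 81.5367.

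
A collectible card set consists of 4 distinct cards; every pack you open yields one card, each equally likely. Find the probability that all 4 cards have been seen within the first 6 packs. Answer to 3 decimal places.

0.381

Let A_i be the event that card i is missing after 6 packs. By inclusion–exclusion on the A_i,
P(all seen) = Σ_{j=0}^{4} (-1)^j C(4,j)((4-j)/4)^6
= 1.0000 - 0.7119 + 0.0938 - 0.0010 + 0.0000
= 0.3809.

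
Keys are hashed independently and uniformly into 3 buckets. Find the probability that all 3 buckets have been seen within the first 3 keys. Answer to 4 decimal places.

0.2222

By inclusion–exclusion over which buckets are missing,
P(all seen) = Σ_{j=0}^{3} (-1)^j C(3,j)((3-j)/3)^3
= 1.00000 - 0.88889 + 0.11111 - 0.00000
= 0.22222.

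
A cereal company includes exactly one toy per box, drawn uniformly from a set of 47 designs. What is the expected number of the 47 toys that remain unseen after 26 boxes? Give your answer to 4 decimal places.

26.8694

For each toy, P(unseen after 26) = (46/47)^26 = 0.57169.
By linearity of expectation, E[unseen] = 47·(46/47)^26 = 26.86935.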